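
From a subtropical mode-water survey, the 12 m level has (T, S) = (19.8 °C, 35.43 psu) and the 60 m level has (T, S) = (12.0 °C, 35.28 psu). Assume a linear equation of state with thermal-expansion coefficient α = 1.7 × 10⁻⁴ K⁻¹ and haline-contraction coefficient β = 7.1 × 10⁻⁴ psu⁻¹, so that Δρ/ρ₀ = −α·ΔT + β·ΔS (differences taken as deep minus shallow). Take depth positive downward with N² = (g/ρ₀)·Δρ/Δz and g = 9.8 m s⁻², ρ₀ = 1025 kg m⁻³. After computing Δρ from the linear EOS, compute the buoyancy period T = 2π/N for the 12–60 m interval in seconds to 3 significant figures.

ΔT = -7.8 K, ΔS = -0.15 psu (deep − shallow).
Δρ/ρ₀ = −αΔT + βΔS = 1.326 × 10⁻³ − 1.065 × 10⁻⁴ = 1.2195 × 10⁻³, so Δρ ≈ 1.250 kg m⁻³.
N² = (g/ρ₀)·Δρ/Δz = g·(Δρ/ρ₀)/Δz = 9.8 × 1.2195 × 10⁻³ / 48 = 2.4898 × 10⁻⁴ s⁻².
N = √(2.4898 × 10⁻⁴) = 0.015779 rad s⁻¹ → T = 2π/N = 398.20 s ≈ 398 s.

398 s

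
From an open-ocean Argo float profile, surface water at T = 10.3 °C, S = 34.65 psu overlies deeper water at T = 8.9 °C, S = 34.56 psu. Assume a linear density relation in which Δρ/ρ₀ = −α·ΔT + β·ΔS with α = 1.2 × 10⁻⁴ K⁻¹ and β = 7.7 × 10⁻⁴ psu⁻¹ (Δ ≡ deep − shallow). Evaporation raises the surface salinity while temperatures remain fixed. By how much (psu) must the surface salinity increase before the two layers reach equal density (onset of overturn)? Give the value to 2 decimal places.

0.13 psu

Neutral buoyancy requires −α(T_deep − T_surf) + β(S_deep − S_surf′) = 0.
S_surf′ = S_deep − (α/β)·ΔT = 34.56 − (1.2 × 10⁻⁴/7.7 × 10⁻⁴)·(-1.4) = 34.7782 psu.
Increase required: 34.7782 − 34.65 = 0.1282 psu.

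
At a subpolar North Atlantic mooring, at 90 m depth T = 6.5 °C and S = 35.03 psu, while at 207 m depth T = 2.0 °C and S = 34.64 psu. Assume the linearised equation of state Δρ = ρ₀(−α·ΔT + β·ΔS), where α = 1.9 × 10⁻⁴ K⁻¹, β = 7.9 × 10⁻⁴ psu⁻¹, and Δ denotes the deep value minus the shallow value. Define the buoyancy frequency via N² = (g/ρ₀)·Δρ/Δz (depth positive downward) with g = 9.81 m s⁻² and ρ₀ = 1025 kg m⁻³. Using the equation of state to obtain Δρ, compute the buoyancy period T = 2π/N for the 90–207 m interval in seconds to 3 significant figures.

ΔT = -4.5 K, ΔS = -0.39 psu (deep − shallow).
Δρ/ρ₀ = −αΔT + βΔS = 8.55 × 10⁻⁴ − 3.081 × 10⁻⁴ = 5.469 × 10⁻⁴, so Δρ ≈ 0.5606 kg m⁻³.
N² = (g/ρ₀)·Δρ/Δz = g·(Δρ/ρ₀)/Δz = 9.81 × 5.469 × 10⁻⁴ / 117 = 4.5855 × 10⁻⁵ s⁻².
N = √(4.5855 × 10⁻⁵) = 6.7716 × 10⁻³ rad s⁻¹ → T = 2π/N = 927.87 s ≈ 928 s.

928 s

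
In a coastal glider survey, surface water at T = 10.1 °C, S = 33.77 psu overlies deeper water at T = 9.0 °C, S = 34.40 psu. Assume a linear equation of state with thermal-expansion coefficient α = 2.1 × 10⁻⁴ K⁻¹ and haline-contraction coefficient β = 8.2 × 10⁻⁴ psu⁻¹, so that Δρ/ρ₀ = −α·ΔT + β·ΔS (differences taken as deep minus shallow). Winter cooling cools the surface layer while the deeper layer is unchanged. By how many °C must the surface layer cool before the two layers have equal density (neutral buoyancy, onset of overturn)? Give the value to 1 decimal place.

Neutral buoyancy requires Δρ = 0, i.e. −α(T_deep − T_surf′) + β(S_deep − S_surf) = 0.
T_surf′ = T_deep − (β/α)·ΔS = 9.0 − (8.2 × 10⁻⁴/2.1 × 10⁻⁴)·(+0.63) = 6.540 °C.
Cooling required: 10.1 − (6.540) = 3.560 °C.

3.6 °C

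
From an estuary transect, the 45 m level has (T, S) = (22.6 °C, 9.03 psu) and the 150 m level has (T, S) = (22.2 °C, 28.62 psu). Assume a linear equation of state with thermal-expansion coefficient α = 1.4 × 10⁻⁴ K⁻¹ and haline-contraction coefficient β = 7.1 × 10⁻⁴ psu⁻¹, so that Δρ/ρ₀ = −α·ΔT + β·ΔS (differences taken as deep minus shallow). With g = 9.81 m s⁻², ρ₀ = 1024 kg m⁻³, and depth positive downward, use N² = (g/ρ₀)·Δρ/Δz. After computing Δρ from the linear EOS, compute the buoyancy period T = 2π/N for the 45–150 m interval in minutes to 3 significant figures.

ΔT = -0.4 K, ΔS = +19.59 psu (deep − shallow).
Δρ/ρ₀ = −αΔT + βΔS = 5.60 × 10⁻⁵ + 0.0139089 = 0.0139649, so Δρ ≈ 14.30 kg m⁻³.
N² = (g/ρ₀)·Δρ/Δz = g·(Δρ/ρ₀)/Δz = 9.81 × 0.0139649 / 105 = 1.3047 × 10⁻³ s⁻².
N = √(1.3047 × 10⁻³) = 0.036121 rad s⁻¹ → T = 2π/N = 173.95 s = 2.8992 min ≈ 2.90 min.

2.90 min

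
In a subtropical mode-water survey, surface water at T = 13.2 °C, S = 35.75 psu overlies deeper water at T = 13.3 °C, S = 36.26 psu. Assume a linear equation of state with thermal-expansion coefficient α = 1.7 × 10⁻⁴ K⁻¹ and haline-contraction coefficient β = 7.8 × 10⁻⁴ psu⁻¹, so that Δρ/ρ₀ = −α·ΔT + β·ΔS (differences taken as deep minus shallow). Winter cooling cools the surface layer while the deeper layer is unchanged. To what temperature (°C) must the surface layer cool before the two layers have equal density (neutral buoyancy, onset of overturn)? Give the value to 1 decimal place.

Neutral buoyancy requires Δρ = 0, i.e. −α(T_deep − T_surf′) + β(S_deep − S_surf) = 0.
T_surf′ = T_deep − (β/α)·ΔS = 13.3 − (7.8 × 10⁻⁴/1.7 × 10⁻⁴)·(+0.51) = 10.960 °C.
Cooling required: 13.2 − (10.960) = 2.240 °C.

11.0 °C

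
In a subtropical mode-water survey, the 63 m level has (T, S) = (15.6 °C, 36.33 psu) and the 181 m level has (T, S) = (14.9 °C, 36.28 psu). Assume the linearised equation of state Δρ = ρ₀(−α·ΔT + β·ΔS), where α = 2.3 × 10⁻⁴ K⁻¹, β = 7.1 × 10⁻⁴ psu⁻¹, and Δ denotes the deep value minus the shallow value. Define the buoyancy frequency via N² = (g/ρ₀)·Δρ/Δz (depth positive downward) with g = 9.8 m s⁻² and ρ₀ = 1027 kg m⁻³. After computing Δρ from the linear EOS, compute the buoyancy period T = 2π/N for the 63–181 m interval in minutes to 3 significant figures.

32.4 min

ΔT = -0.7 K, ΔS = -0.05 psu (deep − shallow).
Δρ/ρ₀ = −αΔT + βΔS = 1.61 × 10⁻⁴ − 3.55 × 10⁻⁵ = 1.255 × 10⁻⁴, so Δρ ≈ 0.1289 kg m⁻³.
N² = (g/ρ₀)·Δρ/Δz = g·(Δρ/ρ₀)/Δz = 9.8 × 1.255 × 10⁻⁴ / 118 = 1.0423 × 10⁻⁵ s⁻².
N = √(1.0423 × 10⁻⁵) = 3.2285 × 10⁻³ rad s⁻¹ → T = 2π/N = 1.9462 × 10³ s = 32.437 min ≈ 32.4 min.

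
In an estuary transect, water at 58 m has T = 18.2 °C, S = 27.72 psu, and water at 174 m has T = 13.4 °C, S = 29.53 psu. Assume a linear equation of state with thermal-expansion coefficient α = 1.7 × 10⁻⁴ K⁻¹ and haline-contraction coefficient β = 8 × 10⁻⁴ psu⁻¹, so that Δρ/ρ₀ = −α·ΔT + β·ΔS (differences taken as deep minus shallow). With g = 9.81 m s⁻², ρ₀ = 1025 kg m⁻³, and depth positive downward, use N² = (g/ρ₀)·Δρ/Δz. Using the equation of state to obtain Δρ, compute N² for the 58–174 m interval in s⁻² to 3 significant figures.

ΔT = -4.8 K, ΔS = +1.81 psu (deep − shallow).
Δρ/ρ₀ = −αΔT + βΔS = 8.16 × 10⁻⁴ + 1.448 × 10⁻³ = 2.264 × 10⁻³, so Δρ ≈ 2.321 kg m⁻³.
N² = (g/ρ₀)·Δρ/Δz = g·(Δρ/ρ₀)/Δz = 9.81 × 2.264 × 10⁻³ / 116 = 1.9146 × 10⁻⁴ s⁻² ≈ 1.91 × 10⁻⁴ s⁻².

1.91 × 10⁻⁴ s⁻²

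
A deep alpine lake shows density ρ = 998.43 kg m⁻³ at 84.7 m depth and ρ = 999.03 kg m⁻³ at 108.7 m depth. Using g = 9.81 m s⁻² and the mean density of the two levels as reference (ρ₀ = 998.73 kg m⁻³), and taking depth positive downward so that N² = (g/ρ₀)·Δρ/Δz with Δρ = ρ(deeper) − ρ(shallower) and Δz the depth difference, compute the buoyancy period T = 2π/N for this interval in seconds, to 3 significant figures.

401 s

Δρ = 999.03 − 998.43 = 0.60 kg m⁻³ over Δz = 108.7 − 84.7 = 24 m.
N² = (9.81/998.73) × (0.60/24) = 2.4556 × 10⁻⁴ s⁻².
N = √(2.4556 × 10⁻⁴) = 0.015670 rad s⁻¹, so T = 2π/N = 400.97 s ≈ 401 s.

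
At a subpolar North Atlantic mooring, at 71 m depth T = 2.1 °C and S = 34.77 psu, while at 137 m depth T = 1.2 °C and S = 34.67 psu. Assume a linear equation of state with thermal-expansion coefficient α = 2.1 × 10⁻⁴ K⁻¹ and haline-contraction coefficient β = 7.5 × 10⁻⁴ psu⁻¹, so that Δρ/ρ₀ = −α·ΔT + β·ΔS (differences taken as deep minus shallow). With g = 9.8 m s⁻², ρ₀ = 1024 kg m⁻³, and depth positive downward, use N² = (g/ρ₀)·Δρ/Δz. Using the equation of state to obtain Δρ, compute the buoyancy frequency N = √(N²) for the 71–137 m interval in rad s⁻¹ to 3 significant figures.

4.11 × 10⁻³ rad s⁻¹

ΔT = -0.9 K, ΔS = -0.10 psu (deep − shallow).
Δρ/ρ₀ = −αΔT + βΔS = 1.89 × 10⁻⁴ − 7.50 × 10⁻⁵ = 1.14 × 10⁻⁴, so Δρ ≈ 0.1167 kg m⁻³.
N² = (g/ρ₀)·Δρ/Δz = g·(Δρ/ρ₀)/Δz = 9.8 × 1.14 × 10⁻⁴ / 66 = 1.6927 × 10⁻⁵ s⁻².
N = √(1.6927 × 10⁻⁵) = 4.1142 × 10⁻³ rad s⁻¹ ≈ 4.11 × 10⁻³ rad s⁻¹.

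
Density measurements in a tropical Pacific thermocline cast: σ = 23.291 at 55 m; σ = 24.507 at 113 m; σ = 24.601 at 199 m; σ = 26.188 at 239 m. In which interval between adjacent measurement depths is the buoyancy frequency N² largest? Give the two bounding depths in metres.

199–239 m

Compute the density gradient over each adjacent pair:
  55–113 m: Δρ/Δz = 1.216/58 = 0.021 kg m⁻⁴
  113–199 m: Δρ/Δz = 0.094/86 = 1.1 × 10⁻³ kg m⁻⁴
  199–239 m: Δρ/Δz = 1.587/40 = 0.040 kg m⁻⁴
The largest gradient is in the 199–239 m interval — the pycnocline.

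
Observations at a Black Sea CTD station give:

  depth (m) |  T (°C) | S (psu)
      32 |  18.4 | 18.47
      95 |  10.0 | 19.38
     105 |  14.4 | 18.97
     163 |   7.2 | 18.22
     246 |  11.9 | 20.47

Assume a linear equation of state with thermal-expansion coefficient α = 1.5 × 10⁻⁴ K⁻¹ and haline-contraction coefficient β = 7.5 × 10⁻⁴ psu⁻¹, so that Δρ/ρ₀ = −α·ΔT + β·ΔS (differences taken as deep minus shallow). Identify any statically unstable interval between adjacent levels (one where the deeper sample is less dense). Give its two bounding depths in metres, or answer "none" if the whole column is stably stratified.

Evaluate Δρ/ρ₀ = −αΔT + βΔS across each adjacent pair:
  32–95 m: −αΔT+βΔS = −(1.5 × 10⁻⁴)(-8.4)+(7.5 × 10⁻⁴)(+0.91) = 1.9 × 10⁻³ → stable
  95–105 m: −αΔT+βΔS = −(1.5 × 10⁻⁴)(+4.4)+(7.5 × 10⁻⁴)(-0.41) = -9.7 × 10⁻⁴ → UNSTABLE
  105–163 m: −αΔT+βΔS = −(1.5 × 10⁻⁴)(-7.2)+(7.5 × 10⁻⁴)(-0.75) = 5.2 × 10⁻⁴ → stable
  163–246 m: −αΔT+βΔS = −(1.5 × 10⁻⁴)(+4.7)+(7.5 × 10⁻⁴)(+2.25) = 9.8 × 10⁻⁴ → stable
The 95–105 m interval has Δρ < 0: lighter water underlies denser water.

95–105 m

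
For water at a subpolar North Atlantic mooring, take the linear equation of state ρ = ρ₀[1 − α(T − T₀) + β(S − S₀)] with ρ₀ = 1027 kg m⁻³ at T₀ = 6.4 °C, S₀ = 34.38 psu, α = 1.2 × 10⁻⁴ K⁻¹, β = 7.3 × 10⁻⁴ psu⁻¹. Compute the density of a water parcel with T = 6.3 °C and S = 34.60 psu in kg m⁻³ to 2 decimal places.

1027.18 kg m⁻³

T − T₀ = -0.1 K, S − S₀ = +0.22 psu.
Bracket = 1 − α·(-0.1) + β·(+0.22) = 1 + (1.726 × 10⁻⁴) = 1.0001726.
ρ = 1027 × 1.0001726 = 1027.18 kg m⁻³.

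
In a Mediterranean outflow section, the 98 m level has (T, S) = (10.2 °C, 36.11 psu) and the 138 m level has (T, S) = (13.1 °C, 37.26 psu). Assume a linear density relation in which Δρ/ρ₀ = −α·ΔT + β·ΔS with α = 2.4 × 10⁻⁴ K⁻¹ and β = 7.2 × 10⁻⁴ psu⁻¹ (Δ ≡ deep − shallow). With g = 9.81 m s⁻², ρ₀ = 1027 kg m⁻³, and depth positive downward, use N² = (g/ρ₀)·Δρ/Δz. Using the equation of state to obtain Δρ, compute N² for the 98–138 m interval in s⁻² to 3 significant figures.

3.24 × 10⁻⁵ s⁻²

ΔT = +2.9 K, ΔS = +1.15 psu (deep − shallow).
Δρ/ρ₀ = −αΔT + βΔS = -6.96 × 10⁻⁴ + 8.28 × 10⁻⁴ = 1.32 × 10⁻⁴, so Δρ ≈ 0.1356 kg m⁻³.
N² = (g/ρ₀)·Δρ/Δz = g·(Δρ/ρ₀)/Δz = 9.81 × 1.32 × 10⁻⁴ / 40 = 3.2373 × 10⁻⁵ s⁻² ≈ 3.24 × 10⁻⁵ s⁻².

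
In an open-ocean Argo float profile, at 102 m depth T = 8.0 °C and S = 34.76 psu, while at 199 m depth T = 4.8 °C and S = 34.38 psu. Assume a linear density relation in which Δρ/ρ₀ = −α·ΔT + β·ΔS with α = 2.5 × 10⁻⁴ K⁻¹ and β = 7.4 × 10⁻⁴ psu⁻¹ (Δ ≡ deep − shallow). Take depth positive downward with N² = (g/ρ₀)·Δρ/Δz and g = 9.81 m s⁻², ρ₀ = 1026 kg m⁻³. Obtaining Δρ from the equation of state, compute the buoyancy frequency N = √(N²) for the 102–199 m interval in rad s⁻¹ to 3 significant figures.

ΔT = -3.2 K, ΔS = -0.38 psu (deep − shallow).
Δρ/ρ₀ = −αΔT + βΔS = 8.00 × 10⁻⁴ − 2.812 × 10⁻⁴ = 5.188 × 10⁻⁴, so Δρ ≈ 0.5323 kg m⁻³.
N² = (g/ρ₀)·Δρ/Δz = g·(Δρ/ρ₀)/Δz = 9.81 × 5.188 × 10⁻⁴ / 97 = 5.2468 × 10⁻⁵ s⁻².
N = √(5.2468 × 10⁻⁵) = 7.2435 × 10⁻³ rad s⁻¹ ≈ 7.24 × 10⁻³ rad s⁻¹.

7.24 × 10⁻³ rad s⁻¹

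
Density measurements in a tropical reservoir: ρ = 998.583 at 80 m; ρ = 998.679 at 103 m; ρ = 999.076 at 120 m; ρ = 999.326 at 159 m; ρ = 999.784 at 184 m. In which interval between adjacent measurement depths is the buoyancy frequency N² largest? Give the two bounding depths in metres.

103–120 m

Compute the density gradient over each adjacent pair:
  80–103 m: Δρ/Δz = 0.096/23 = 4.2 × 10⁻³ kg m⁻⁴
  103–120 m: Δρ/Δz = 0.397/17 = 0.023 kg m⁻⁴
  120–159 m: Δρ/Δz = 0.250/39 = 6.4 × 10⁻³ kg m⁻⁴
  159–184 m: Δρ/Δz = 0.458/25 = 0.018 kg m⁻⁴
The largest gradient is in the 103–120 m interval — the pycnocline.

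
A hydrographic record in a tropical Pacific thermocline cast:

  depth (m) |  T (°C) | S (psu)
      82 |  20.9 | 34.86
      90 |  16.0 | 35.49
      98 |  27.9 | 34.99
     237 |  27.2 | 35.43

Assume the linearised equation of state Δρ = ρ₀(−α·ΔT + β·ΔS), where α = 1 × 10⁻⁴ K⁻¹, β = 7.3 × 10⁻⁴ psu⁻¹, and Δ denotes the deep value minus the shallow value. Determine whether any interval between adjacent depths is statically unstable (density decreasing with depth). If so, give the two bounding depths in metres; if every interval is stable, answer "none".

90–98 m

Evaluate Δρ/ρ₀ = −αΔT + βΔS across each adjacent pair:
  82–90 m: −αΔT+βΔS = −(1 × 10⁻⁴)(-4.9)+(7.3 × 10⁻⁴)(+0.63) = 9.5 × 10⁻⁴ → stable
  90–98 m: −αΔT+βΔS = −(1 × 10⁻⁴)(+11.9)+(7.3 × 10⁻⁴)(-0.50) = -1.6 × 10⁻³ → UNSTABLE
  98–237 m: −αΔT+βΔS = −(1 × 10⁻⁴)(-0.7)+(7.3 × 10⁻⁴)(+0.44) = 3.9 × 10⁻⁴ → stable
The 90–98 m interval has Δρ < 0: lighter water underlies denser water.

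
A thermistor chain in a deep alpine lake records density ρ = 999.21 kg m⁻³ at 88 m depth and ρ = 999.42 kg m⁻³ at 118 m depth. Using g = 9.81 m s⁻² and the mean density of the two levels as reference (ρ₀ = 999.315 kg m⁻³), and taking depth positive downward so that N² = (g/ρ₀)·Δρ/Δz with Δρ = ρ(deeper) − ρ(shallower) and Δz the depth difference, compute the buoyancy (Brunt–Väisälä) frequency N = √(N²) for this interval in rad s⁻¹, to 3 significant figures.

Δρ = 999.42 − 999.21 = 0.21 kg m⁻³ over Δz = 118 − 88 = 30 m.
N² = (9.81/999.315) × (0.21/30) = 6.8717 × 10⁻⁵ s⁻².
N = √(6.8717 × 10⁻⁵) = 8.2896 × 10⁻³ rad s⁻¹ ≈ 8.29 × 10⁻³ rad s⁻¹.

8.29 × 10⁻³ rad s⁻¹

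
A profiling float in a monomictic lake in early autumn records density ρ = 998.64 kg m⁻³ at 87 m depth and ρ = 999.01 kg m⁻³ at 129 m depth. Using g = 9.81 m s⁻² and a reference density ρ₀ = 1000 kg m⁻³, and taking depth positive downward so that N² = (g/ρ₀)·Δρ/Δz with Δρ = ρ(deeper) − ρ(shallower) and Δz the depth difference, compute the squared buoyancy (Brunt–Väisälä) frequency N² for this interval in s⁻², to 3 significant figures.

Δρ = 999.01 − 998.64 = 0.37 kg m⁻³ over Δz = 129 − 87 = 42 m.
N² = (9.81/1000) × (0.37/42) = 8.6421 × 10⁻⁵ s⁻² ≈ 8.64 × 10⁻⁵ s⁻².

8.64 × 10⁻⁵ s⁻²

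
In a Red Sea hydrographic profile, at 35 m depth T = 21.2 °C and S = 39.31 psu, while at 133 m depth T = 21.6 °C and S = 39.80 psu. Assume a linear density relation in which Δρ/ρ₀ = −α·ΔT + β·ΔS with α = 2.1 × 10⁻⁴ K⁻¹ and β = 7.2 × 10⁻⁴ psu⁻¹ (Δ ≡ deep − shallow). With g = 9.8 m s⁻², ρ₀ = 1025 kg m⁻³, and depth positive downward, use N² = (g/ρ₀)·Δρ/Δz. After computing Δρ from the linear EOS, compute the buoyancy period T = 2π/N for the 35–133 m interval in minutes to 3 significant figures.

ΔT = +0.4 K, ΔS = +0.49 psu (deep − shallow).
Δρ/ρ₀ = −αΔT + βΔS = -8.40 × 10⁻⁵ + 3.528 × 10⁻⁴ = 2.688 × 10⁻⁴, so Δρ ≈ 0.2755 kg m⁻³.
N² = (g/ρ₀)·Δρ/Δz = g·(Δρ/ρ₀)/Δz = 9.8 × 2.688 × 10⁻⁴ / 98 = 2.6880 × 10⁻⁵ s⁻².
N = √(2.6880 × 10⁻⁵) = 5.1846 × 10⁻³ rad s⁻¹ → T = 2π/N = 1.2119 × 10³ s = 20.198 min ≈ 20.2 min.

20.2 min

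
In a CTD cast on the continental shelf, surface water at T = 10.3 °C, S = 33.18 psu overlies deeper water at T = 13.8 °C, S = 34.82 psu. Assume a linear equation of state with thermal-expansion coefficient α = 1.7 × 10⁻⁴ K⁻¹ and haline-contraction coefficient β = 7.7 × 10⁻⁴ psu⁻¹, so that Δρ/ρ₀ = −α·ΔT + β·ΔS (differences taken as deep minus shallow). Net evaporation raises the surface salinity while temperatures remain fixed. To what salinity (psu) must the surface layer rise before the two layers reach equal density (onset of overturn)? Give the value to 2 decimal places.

34.05 psu

Neutral buoyancy requires −α(T_deep − T_surf) + β(S_deep − S_surf′) = 0.
S_surf′ = S_deep − (α/β)·ΔT = 34.82 − (1.7 × 10⁻⁴/7.7 × 10⁻⁴)·(+3.5) = 34.0473 psu.
Increase required: 34.0473 − 33.18 = 0.8673 psu.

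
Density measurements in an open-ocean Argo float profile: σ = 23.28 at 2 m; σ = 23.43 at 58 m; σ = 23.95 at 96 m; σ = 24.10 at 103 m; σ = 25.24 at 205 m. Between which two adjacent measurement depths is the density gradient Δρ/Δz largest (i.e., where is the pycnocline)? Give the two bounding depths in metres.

96–103 m

Compute the density gradient over each adjacent pair:
  2–58 m: Δρ/Δz = 0.15/56 = 2.7 × 10⁻³ kg m⁻⁴
  58–96 m: Δρ/Δz = 0.52/38 = 0.014 kg m⁻⁴
  96–103 m: Δρ/Δz = 0.15/7 = 0.021 kg m⁻⁴
  103–205 m: Δρ/Δz = 1.14/102 = 0.011 kg m⁻⁴
The largest gradient is in the 96–103 m interval — the pycnocline.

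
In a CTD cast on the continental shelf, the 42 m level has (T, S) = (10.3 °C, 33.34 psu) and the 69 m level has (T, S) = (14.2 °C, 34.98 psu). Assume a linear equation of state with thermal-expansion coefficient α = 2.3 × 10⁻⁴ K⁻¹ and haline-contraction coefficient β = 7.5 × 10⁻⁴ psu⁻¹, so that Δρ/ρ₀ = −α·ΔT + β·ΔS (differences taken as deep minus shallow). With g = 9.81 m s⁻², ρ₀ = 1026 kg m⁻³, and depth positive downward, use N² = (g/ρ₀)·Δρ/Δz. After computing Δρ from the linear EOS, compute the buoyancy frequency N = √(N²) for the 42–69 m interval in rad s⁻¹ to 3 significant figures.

0.0110 rad s⁻¹

ΔT = +3.9 K, ΔS = +1.64 psu (deep − shallow).
Δρ/ρ₀ = −αΔT + βΔS = -8.97 × 10⁻⁴ + 1.23 × 10⁻³ = 3.33 × 10⁻⁴, so Δρ ≈ 0.3417 kg m⁻³.
N² = (g/ρ₀)·Δρ/Δz = g·(Δρ/ρ₀)/Δz = 9.81 × 3.33 × 10⁻⁴ / 27 = 1.2099 × 10⁻⁴ s⁻².
N = √(1.2099 × 10⁻⁴) = 0.011000 rad s⁻¹ ≈ 0.0110 rad s⁻¹.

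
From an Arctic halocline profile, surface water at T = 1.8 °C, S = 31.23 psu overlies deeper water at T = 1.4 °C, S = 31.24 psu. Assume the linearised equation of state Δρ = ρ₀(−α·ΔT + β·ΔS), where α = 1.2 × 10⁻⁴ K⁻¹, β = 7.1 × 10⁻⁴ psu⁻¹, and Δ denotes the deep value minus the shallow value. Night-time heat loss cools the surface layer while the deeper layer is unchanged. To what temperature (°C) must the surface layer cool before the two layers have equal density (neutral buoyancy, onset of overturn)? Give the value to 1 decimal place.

1.3 °C

Neutral buoyancy requires Δρ = 0, i.e. −α(T_deep − T_surf′) + β(S_deep − S_surf) = 0.
T_surf′ = T_deep − (β/α)·ΔS = 1.4 − (7.1 × 10⁻⁴/1.2 × 10⁻⁴)·(+0.01) = 1.341 °C.
Cooling required: 1.8 − (1.341) = 0.459 °C.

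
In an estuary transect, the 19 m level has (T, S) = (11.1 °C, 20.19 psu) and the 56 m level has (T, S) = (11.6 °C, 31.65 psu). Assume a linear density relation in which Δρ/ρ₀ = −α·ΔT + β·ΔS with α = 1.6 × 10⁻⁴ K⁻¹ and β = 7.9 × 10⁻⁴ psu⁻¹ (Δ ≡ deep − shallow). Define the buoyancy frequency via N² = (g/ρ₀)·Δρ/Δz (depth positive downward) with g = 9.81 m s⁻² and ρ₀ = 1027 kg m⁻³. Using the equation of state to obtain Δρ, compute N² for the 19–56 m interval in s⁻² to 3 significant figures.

ΔT = +0.5 K, ΔS = +11.46 psu (deep − shallow).
Δρ/ρ₀ = −αΔT + βΔS = -8.00 × 10⁻⁵ + 9.0534 × 10⁻³ = 8.9734 × 10⁻³, so Δρ ≈ 9.216 kg m⁻³.
N² = (g/ρ₀)·Δρ/Δz = g·(Δρ/ρ₀)/Δz = 9.81 × 8.9734 × 10⁻³ / 37 = 2.3792 × 10⁻³ s⁻² ≈ 2.38 × 10⁻³ s⁻².

2.38 × 10⁻³ s⁻²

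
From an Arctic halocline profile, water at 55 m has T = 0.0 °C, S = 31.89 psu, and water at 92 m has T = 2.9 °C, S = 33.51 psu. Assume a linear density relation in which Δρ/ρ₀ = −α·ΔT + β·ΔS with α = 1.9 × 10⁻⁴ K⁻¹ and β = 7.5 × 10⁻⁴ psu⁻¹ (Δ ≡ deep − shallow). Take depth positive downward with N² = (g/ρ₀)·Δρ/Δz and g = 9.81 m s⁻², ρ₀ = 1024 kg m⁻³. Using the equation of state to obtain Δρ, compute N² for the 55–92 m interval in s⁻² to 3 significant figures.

1.76 × 10⁻⁴ s⁻²

ΔT = +2.9 K, ΔS = +1.62 psu (deep − shallow).
Δρ/ρ₀ = −αΔT + βΔS = -5.51 × 10⁻⁴ + 1.215 × 10⁻³ = 6.64 × 10⁻⁴, so Δρ ≈ 0.6799 kg m⁻³.
N² = (g/ρ₀)·Δρ/Δz = g·(Δρ/ρ₀)/Δz = 9.81 × 6.64 × 10⁻⁴ / 37 = 1.7605 × 10⁻⁴ s⁻² ≈ 1.76 × 10⁻⁴ s⁻².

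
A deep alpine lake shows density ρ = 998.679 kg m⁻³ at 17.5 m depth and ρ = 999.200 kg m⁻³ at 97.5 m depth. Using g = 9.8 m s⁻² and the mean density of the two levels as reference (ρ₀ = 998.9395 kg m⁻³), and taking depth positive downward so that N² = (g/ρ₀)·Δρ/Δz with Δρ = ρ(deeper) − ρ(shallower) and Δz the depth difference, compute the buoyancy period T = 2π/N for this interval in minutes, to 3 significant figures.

13.1 min

Δρ = 999.200 − 998.679 = 0.521 kg m⁻³ over Δz = 97.5 − 17.5 = 80 m.
N² = (9.8/998.9395) × (0.521/80) = 6.3890 × 10⁻⁵ s⁻².
N = √(6.3890 × 10⁻⁵) = 7.9931 × 10⁻³ rad s⁻¹, so T = 2π/N = 786.08 s = 13.101 min ≈ 13.1 min.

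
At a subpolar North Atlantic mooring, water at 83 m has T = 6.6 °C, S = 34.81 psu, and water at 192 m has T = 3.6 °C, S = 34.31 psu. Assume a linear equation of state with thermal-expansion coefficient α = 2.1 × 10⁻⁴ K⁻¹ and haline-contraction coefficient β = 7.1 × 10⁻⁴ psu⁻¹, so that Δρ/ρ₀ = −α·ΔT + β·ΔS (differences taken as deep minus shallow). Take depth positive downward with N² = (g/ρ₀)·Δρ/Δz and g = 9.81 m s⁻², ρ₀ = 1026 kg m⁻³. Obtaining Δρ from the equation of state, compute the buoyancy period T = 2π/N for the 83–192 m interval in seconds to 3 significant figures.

ΔT = -3.0 K, ΔS = -0.50 psu (deep − shallow).
Δρ/ρ₀ = −αΔT + βΔS = 6.30 × 10⁻⁴ − 3.55 × 10⁻⁴ = 2.75 × 10⁻⁴, so Δρ ≈ 0.2822 kg m⁻³.
N² = (g/ρ₀)·Δρ/Δz = g·(Δρ/ρ₀)/Δz = 9.81 × 2.75 × 10⁻⁴ / 109 = 2.4750 × 10⁻⁵ s⁻².
N = √(2.4750 × 10⁻⁵) = 4.9749 × 10⁻³ rad s⁻¹ → T = 2π/N = 1.2630 × 10³ s ≈ 1.26 × 10³ s.

1.26 × 10³ s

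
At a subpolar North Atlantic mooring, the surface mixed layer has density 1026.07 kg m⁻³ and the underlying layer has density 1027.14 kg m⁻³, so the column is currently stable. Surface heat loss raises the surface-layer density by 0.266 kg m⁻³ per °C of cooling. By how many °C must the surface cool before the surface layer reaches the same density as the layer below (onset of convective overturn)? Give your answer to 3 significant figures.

4.02 °C

Density deficit of the surface layer: 1027.14 − 1026.07 = 1.07 kg m⁻³.
Required change = 1.07 / 0.266 = 4.02 °C.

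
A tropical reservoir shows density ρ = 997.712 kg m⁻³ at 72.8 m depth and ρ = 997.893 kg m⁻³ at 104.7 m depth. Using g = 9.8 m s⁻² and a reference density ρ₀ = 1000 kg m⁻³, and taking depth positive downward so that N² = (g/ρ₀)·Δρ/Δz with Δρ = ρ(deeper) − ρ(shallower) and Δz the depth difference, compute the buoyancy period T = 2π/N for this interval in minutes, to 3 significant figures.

14.0 min

Δρ = 997.893 − 997.712 = 0.181 kg m⁻³ over Δz = 104.7 − 72.8 = 31.9 m.
N² = (9.8/1000) × (0.181/31.9) = 5.5605 × 10⁻⁵ s⁻².
N = √(5.5605 × 10⁻⁵) = 7.4569 × 10⁻³ rad s⁻¹, so T = 2π/N = 842.60 s = 14.043 min ≈ 14.0 min.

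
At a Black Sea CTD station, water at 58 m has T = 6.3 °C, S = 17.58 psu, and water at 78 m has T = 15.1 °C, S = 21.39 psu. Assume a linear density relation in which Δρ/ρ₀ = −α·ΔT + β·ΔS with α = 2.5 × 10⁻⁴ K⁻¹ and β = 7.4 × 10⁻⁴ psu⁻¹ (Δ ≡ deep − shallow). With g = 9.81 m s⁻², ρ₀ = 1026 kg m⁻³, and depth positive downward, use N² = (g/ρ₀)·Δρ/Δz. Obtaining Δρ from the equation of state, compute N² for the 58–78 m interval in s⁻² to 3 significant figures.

3.04 × 10⁻⁴ s⁻²

ΔT = +8.8 K, ΔS = +3.81 psu (deep − shallow).
Δρ/ρ₀ = −αΔT + βΔS = -2.20 × 10⁻³ + 2.8194 × 10⁻³ = 6.194 × 10⁻⁴, so Δρ ≈ 0.6355 kg m⁻³.
N² = (g/ρ₀)·Δρ/Δz = g·(Δρ/ρ₀)/Δz = 9.81 × 6.194 × 10⁻⁴ / 20 = 3.0382 × 10⁻⁴ s⁻² ≈ 3.04 × 10⁻⁴ s⁻².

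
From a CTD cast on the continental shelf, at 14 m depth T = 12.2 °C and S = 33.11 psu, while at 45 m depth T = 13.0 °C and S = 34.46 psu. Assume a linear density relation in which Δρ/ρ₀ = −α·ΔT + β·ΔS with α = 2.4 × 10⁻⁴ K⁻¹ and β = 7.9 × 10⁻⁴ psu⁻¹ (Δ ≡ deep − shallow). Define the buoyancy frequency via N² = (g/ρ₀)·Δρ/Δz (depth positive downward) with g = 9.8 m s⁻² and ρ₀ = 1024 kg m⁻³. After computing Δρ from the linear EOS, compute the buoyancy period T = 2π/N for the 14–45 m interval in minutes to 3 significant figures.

ΔT = +0.8 K, ΔS = +1.35 psu (deep − shallow).
Δρ/ρ₀ = −αΔT + βΔS = -1.92 × 10⁻⁴ + 1.0665 × 10⁻³ = 8.745 × 10⁻⁴, so Δρ ≈ 0.8955 kg m⁻³.
N² = (g/ρ₀)·Δρ/Δz = g·(Δρ/ρ₀)/Δz = 9.8 × 8.745 × 10⁻⁴ / 31 = 2.7645 × 10⁻⁴ s⁻².
N = √(2.7645 × 10⁻⁴) = 0.016627 rad s⁻¹ → T = 2π/N = 377.89 s = 6.2982 min ≈ 6.30 min.

6.30 min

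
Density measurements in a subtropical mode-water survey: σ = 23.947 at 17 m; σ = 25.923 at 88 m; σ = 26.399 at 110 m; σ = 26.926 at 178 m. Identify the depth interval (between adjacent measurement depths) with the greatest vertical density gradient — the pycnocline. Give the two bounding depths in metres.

Compute the density gradient over each adjacent pair:
  17–88 m: Δρ/Δz = 1.976/71 = 0.028 kg m⁻⁴
  88–110 m: Δρ/Δz = 0.476/22 = 0.022 kg m⁻⁴
  110–178 m: Δρ/Δz = 0.527/68 = 7.7 × 10⁻³ kg m⁻⁴
The largest gradient is in the 17–88 m interval — the pycnocline.

17–88 m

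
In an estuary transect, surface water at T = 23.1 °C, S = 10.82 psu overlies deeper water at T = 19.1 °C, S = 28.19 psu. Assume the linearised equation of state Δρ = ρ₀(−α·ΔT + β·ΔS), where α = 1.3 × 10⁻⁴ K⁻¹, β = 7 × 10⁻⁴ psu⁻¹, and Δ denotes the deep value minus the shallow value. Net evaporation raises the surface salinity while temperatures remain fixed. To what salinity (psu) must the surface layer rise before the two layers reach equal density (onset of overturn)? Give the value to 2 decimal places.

28.93 psu

Neutral buoyancy requires −α(T_deep − T_surf) + β(S_deep − S_surf′) = 0.
S_surf′ = S_deep − (α/β)·ΔT = 28.19 − (1.3 × 10⁻⁴/7 × 10⁻⁴)·(-4.0) = 28.9329 psu.
Increase required: 28.9329 − 10.82 = 18.1129 psu.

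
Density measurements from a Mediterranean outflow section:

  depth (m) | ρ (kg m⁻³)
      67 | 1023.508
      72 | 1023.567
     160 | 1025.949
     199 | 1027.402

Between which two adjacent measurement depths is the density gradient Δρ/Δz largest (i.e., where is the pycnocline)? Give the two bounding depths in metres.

160–199 m

Compute the density gradient over each adjacent pair:
  67–72 m: Δρ/Δz = 0.059/5 = 0.012 kg m⁻⁴
  72–160 m: Δρ/Δz = 2.382/88 = 0.027 kg m⁻⁴
  160–199 m: Δρ/Δz = 1.453/39 = 0.037 kg m⁻⁴
The largest gradient is in the 160–199 m interval — the pycnocline.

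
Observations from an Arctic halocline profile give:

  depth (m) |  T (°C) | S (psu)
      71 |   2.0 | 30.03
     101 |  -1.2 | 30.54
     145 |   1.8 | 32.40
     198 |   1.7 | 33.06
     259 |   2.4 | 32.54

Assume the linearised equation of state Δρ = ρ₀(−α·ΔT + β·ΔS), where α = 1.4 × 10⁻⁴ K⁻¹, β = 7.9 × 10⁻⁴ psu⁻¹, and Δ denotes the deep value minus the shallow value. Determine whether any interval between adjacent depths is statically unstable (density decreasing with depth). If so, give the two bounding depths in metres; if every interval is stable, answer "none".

198–259 m

Evaluate Δρ/ρ₀ = −αΔT + βΔS across each adjacent pair:
  71–101 m: −αΔT+βΔS = −(1.4 × 10⁻⁴)(-3.2)+(7.9 × 10⁻⁴)(+0.51) = 8.5 × 10⁻⁴ → stable
  101–145 m: −αΔT+βΔS = −(1.4 × 10⁻⁴)(+3.0)+(7.9 × 10⁻⁴)(+1.86) = 1.0 × 10⁻³ → stable
  145–198 m: −αΔT+βΔS = −(1.4 × 10⁻⁴)(-0.1)+(7.9 × 10⁻⁴)(+0.66) = 5.4 × 10⁻⁴ → stable
  198–259 m: −αΔT+βΔS = −(1.4 × 10⁻⁴)(+0.7)+(7.9 × 10⁻⁴)(-0.52) = -5.1 × 10⁻⁴ → UNSTABLE
The 198–259 m interval has Δρ < 0: lighter water underlies denser water.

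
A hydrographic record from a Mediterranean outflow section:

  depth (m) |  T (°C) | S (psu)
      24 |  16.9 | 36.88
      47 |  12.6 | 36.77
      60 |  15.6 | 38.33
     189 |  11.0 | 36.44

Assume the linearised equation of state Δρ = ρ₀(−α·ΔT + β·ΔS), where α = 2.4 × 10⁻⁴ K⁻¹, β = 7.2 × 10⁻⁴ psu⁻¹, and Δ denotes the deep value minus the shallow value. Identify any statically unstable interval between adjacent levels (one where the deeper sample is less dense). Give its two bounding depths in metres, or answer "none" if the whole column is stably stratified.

Evaluate Δρ/ρ₀ = −αΔT + βΔS across each adjacent pair:
  24–47 m: −αΔT+βΔS = −(2.4 × 10⁻⁴)(-4.3)+(7.2 × 10⁻⁴)(-0.11) = 9.5 × 10⁻⁴ → stable
  47–60 m: −αΔT+βΔS = −(2.4 × 10⁻⁴)(+3.0)+(7.2 × 10⁻⁴)(+1.56) = 4.0 × 10⁻⁴ → stable
  60–189 m: −αΔT+βΔS = −(2.4 × 10⁻⁴)(-4.6)+(7.2 × 10⁻⁴)(-1.89) = -2.6 × 10⁻⁴ → UNSTABLE
The 60–189 m interval has Δρ < 0: lighter water underlies denser water.

60–189 m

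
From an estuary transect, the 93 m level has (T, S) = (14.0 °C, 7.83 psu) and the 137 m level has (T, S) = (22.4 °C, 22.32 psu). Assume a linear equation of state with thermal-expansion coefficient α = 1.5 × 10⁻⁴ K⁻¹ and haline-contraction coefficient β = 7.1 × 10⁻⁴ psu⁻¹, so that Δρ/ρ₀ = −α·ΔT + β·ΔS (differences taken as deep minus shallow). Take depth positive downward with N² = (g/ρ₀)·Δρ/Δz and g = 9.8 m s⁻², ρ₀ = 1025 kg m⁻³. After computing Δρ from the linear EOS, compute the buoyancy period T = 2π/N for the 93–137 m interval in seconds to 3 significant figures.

ΔT = +8.4 K, ΔS = +14.49 psu (deep − shallow).
Δρ/ρ₀ = −αΔT + βΔS = -1.26 × 10⁻³ + 0.0102879 = 9.0279 × 10⁻³, so Δρ ≈ 9.254 kg m⁻³.
N² = (g/ρ₀)·Δρ/Δz = g·(Δρ/ρ₀)/Δz = 9.8 × 9.0279 × 10⁻³ / 44 = 2.0108 × 10⁻³ s⁻².
N = √(2.0108 × 10⁻³) = 0.044842 rad s⁻¹ → T = 2π/N = 140.12 s ≈ 140 s.

140 s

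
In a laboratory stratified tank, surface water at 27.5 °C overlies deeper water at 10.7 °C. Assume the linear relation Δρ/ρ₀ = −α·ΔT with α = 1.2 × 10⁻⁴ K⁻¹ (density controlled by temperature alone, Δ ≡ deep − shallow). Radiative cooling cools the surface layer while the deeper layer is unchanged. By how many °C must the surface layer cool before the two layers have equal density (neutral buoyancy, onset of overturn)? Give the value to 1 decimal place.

With temperature the only control, equal density requires T_surf′ = T_deep.
T_surf′ = 10.7 °C.
Cooling required: 27.5 − 10.7 = 16.8 °C.

16.8 °C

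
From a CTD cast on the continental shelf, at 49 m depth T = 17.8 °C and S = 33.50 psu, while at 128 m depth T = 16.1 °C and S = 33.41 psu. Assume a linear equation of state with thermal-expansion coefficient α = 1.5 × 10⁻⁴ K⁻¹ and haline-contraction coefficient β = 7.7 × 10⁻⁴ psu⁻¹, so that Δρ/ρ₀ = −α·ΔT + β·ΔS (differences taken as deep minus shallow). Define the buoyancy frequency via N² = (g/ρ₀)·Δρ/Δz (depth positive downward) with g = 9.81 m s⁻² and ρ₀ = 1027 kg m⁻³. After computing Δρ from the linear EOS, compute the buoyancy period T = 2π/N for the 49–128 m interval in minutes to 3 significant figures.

21.8 min

ΔT = -1.7 K, ΔS = -0.09 psu (deep − shallow).
Δρ/ρ₀ = −αΔT + βΔS = 2.55 × 10⁻⁴ − 6.93 × 10⁻⁵ = 1.857 × 10⁻⁴, so Δρ ≈ 0.1907 kg m⁻³.
N² = (g/ρ₀)·Δρ/Δz = g·(Δρ/ρ₀)/Δz = 9.81 × 1.857 × 10⁻⁴ / 79 = 2.3060 × 10⁻⁵ s⁻².
N = √(2.3060 × 10⁻⁵) = 4.8021 × 10⁻³ rad s⁻¹ → T = 2π/N = 1.3084 × 10³ s = 21.807 min ≈ 21.8 min.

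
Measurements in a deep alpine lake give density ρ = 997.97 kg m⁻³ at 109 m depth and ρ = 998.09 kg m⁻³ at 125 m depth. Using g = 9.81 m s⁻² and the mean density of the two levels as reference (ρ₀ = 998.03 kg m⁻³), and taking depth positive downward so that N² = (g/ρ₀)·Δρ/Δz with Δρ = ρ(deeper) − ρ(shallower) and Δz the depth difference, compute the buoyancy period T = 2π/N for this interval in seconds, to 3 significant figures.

Δρ = 998.09 − 997.97 = 0.12 kg m⁻³ over Δz = 125 − 109 = 16 m.
N² = (9.81/998.03) × (0.12/16) = 7.3720 × 10⁻⁵ s⁻².
N = √(7.3720 × 10⁻⁵) = 8.5860 × 10⁻³ rad s⁻¹, so T = 2π/N = 731.79 s ≈ 732 s.
Since Δρ > 0 the layer is stably stratified.

732 s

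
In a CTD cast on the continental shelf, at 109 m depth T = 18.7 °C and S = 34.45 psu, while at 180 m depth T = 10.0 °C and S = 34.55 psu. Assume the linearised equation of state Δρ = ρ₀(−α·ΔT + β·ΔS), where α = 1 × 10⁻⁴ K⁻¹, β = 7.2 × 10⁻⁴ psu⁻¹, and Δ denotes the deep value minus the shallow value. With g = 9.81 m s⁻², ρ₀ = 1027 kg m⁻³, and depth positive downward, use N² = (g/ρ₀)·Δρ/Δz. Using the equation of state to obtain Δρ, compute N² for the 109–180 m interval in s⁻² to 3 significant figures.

ΔT = -8.7 K, ΔS = +0.10 psu (deep − shallow).
Δρ/ρ₀ = −αΔT + βΔS = 8.70 × 10⁻⁴ + 7.20 × 10⁻⁵ = 9.42 × 10⁻⁴, so Δρ ≈ 0.9674 kg m⁻³.
N² = (g/ρ₀)·Δρ/Δz = g·(Δρ/ρ₀)/Δz = 9.81 × 9.42 × 10⁻⁴ / 71 = 1.3016 × 10⁻⁴ s⁻² ≈ 1.30 × 10⁻⁴ s⁻².

1.30 × 10⁻⁴ s⁻²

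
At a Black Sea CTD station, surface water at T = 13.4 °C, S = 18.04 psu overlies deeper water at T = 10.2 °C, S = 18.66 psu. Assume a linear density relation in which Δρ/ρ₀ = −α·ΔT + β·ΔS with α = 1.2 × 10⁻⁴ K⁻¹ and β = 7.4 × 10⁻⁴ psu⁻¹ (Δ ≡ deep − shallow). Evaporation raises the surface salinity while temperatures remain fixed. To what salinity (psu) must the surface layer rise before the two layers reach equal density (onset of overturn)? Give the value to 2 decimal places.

19.18 psu

Neutral buoyancy requires −α(T_deep − T_surf) + β(S_deep − S_surf′) = 0.
S_surf′ = S_deep − (α/β)·ΔT = 18.66 − (1.2 × 10⁻⁴/7.4 × 10⁻⁴)·(-3.2) = 19.1789 psu.
Increase required: 19.1789 − 18.04 = 1.1389 psu.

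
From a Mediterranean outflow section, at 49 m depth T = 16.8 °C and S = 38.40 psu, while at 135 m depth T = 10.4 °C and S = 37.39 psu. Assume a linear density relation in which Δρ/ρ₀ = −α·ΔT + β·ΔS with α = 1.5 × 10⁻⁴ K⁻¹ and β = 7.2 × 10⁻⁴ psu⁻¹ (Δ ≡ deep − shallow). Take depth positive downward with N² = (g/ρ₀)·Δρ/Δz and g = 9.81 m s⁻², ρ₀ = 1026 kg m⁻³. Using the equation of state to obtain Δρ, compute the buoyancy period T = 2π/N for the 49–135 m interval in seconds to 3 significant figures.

ΔT = -6.4 K, ΔS = -1.01 psu (deep − shallow).
Δρ/ρ₀ = −αΔT + βΔS = 9.60 × 10⁻⁴ − 7.272 × 10⁻⁴ = 2.328 × 10⁻⁴, so Δρ ≈ 0.2389 kg m⁻³.
N² = (g/ρ₀)·Δρ/Δz = g·(Δρ/ρ₀)/Δz = 9.81 × 2.328 × 10⁻⁴ / 86 = 2.6555 × 10⁻⁵ s⁻².
N = √(2.6555 × 10⁻⁵) = 5.1532 × 10⁻³ rad s⁻¹ → T = 2π/N = 1.2193 × 10³ s ≈ 1.22 × 10³ s.

1.22 × 10³ s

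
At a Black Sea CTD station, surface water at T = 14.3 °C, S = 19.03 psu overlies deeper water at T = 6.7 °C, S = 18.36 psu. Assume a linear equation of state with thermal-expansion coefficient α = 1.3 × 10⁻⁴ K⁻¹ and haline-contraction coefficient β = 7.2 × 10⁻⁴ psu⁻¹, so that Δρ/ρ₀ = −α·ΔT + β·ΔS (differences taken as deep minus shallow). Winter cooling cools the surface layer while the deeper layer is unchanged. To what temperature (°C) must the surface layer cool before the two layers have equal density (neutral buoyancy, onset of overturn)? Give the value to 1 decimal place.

10.4 °C

Neutral buoyancy requires Δρ = 0, i.e. −α(T_deep − T_surf′) + β(S_deep − S_surf) = 0.
T_surf′ = T_deep − (β/α)·ΔS = 6.7 − (7.2 × 10⁻⁴/1.3 × 10⁻⁴)·(-0.67) = 10.411 °C.
Cooling required: 14.3 − (10.411) = 3.889 °C.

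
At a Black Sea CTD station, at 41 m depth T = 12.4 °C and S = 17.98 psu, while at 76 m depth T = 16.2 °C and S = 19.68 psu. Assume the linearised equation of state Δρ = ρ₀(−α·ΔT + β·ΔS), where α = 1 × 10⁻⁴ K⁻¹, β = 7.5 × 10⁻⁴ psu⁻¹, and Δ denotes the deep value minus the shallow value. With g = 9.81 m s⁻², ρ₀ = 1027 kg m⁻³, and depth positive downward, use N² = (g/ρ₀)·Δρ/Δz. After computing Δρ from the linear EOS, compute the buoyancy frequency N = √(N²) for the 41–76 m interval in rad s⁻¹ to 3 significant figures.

0.0158 rad s⁻¹

ΔT = +3.8 K, ΔS = +1.70 psu (deep − shallow).
Δρ/ρ₀ = −αΔT + βΔS = -3.80 × 10⁻⁴ + 1.275 × 10⁻³ = 8.95 × 10⁻⁴, so Δρ ≈ 0.9192 kg m⁻³.
N² = (g/ρ₀)·Δρ/Δz = g·(Δρ/ρ₀)/Δz = 9.81 × 8.95 × 10⁻⁴ / 35 = 2.5086 × 10⁻⁴ s⁻².
N = √(2.5086 × 10⁻⁴) = 0.015839 rad s⁻¹ ≈ 0.0158 rad s⁻¹.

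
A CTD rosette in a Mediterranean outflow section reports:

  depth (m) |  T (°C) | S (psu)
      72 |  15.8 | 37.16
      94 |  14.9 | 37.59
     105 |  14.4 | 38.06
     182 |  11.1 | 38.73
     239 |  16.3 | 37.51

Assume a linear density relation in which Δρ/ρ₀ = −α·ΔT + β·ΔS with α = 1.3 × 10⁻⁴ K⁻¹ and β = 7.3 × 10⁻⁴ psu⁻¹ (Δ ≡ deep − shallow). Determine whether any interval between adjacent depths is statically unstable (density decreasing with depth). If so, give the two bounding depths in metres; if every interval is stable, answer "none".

Evaluate Δρ/ρ₀ = −αΔT + βΔS across each adjacent pair:
  72–94 m: −αΔT+βΔS = −(1.3 × 10⁻⁴)(-0.9)+(7.3 × 10⁻⁴)(+0.43) = 4.3 × 10⁻⁴ → stable
  94–105 m: −αΔT+βΔS = −(1.3 × 10⁻⁴)(-0.5)+(7.3 × 10⁻⁴)(+0.47) = 4.1 × 10⁻⁴ → stable
  105–182 m: −αΔT+βΔS = −(1.3 × 10⁻⁴)(-3.3)+(7.3 × 10⁻⁴)(+0.67) = 9.2 × 10⁻⁴ → stable
  182–239 m: −αΔT+βΔS = −(1.3 × 10⁻⁴)(+5.2)+(7.3 × 10⁻⁴)(-1.22) = -1.6 × 10⁻³ → UNSTABLE
The 182–239 m interval has Δρ < 0: lighter water underlies denser water.

182–239 m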